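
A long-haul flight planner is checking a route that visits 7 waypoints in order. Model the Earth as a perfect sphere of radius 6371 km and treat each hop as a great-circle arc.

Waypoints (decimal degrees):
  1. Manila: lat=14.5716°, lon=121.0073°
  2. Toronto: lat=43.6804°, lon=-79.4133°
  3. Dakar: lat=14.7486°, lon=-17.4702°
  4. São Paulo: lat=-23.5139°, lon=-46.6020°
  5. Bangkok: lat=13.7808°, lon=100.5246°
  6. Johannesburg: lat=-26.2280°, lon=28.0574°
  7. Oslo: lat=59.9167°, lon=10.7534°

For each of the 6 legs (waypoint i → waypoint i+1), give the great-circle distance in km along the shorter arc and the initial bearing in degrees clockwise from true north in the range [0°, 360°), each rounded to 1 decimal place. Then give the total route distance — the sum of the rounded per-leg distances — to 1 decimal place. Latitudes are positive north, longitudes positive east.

Leg 1: dist=13213.2 km, bearing=16.7°
Leg 2: dist=6636.5 km, bearing=98.7°
Leg 3: dist=5304.0 km, bearing=217.1°
Leg 4: dist=16396.6 km, bearing=101.5°
Leg 5: dist=9002.0 km, bearing=240.0°
Leg 6: dist=9708.7 km, bearing=351.4°
Total: 60261.0 km

Leg 1: φ1=0.2543224, φ2=0.7623668, Δφ=0.5080444, Δλ=-3.4979994 rad; a=sin²(Δφ/2)+cosφ1·cosφ2·sin²(Δλ/2)=0.7410987893; c=2·atan2(√a, √(1-a))=2.073957785; dist=6371·c=13213.185 ≈ 13213.2 km; running total=13213.2 km
Leg 1 bearing: y=sinΔλ·cosφ2=0.25233220, x=cosφ1·sinφ2-sinφ1·cosφ2·cosΔλ=0.83893620; θ=atan2(y, x)=16.7400° ≈ 16.7°
Leg 2: φ1=0.7623668, φ2=0.2574116, Δφ=-0.5049552, Δλ=1.0811110 rad; a=sin²(Δφ/2)+cosφ1·cosφ2·sin²(Δλ/2)=0.2476146590; c=2·atan2(√a, √(1-a))=1.041680026; dist=6371·c=6636.543 ≈ 6636.5 km; running total=19849.7 km
Leg 2 bearing: y=sinΔλ·cosφ2=0.85340509, x=cosφ1·sinφ2-sinφ1·cosφ2·cosΔλ=-0.13002428; θ=atan2(y, x)=98.6629° ≈ 98.7°
Leg 3: φ1=0.2574116, φ2=-0.4103950, Δφ=-0.6678066, Δλ=-0.5084458 rad; a=sin²(Δφ/2)+cosφ1·cosφ2·sin²(Δλ/2)=0.1634951395; c=2·atan2(√a, √(1-a))=0.832525829; dist=6371·c=5304.022 ≈ 5304.0 km; running total=25153.7 km
Leg 3 bearing: y=sinΔλ·cosφ2=-0.44639632, x=cosφ1·sinφ2-sinφ1·cosφ2·cosΔλ=-0.58973574; θ=atan2(y, x)=-142.8764° <0 so +360° → 217.1236° ≈ 217.1°
Leg 4: φ1=-0.4103950, φ2=0.2405203, Δφ=0.6509153, Δλ=2.5678436 rad; a=sin²(Δφ/2)+cosφ1·cosφ2·sin²(Δλ/2)=0.9215005438; c=2·atan2(√a, √(1-a))=2.573634542; dist=6371·c=16396.626 ≈ 16396.6 km; running total=41550.3 km
Leg 4 bearing: y=sinΔλ·cosφ2=0.52716008, x=cosφ1·sinφ2-sinφ1·cosφ2·cosΔλ=-0.10701129; θ=atan2(y, x)=101.4749° ≈ 101.5°
Leg 5: φ1=0.2405203, φ2=-0.4577650, Δφ=-0.6982853, Δλ=-1.2647912 rad; a=sin²(Δφ/2)+cosφ1·cosφ2·sin²(Δλ/2)=0.4214090150; c=2·atan2(√a, √(1-a))=1.412959826; dist=6371·c=9001.967 ≈ 9002.0 km; running total=50552.3 km
Leg 5 bearing: y=sinΔλ·cosφ2=-0.85537008, x=cosφ1·sinφ2-sinφ1·cosφ2·cosΔλ=-0.49359483; θ=atan2(y, x)=-119.9873° <0 so +360° → 240.0127° ≈ 240.0°
Leg 6: φ1=-0.4577650, φ2=1.0457437, Δφ=1.5035086, Δλ=-0.3020118 rad; a=sin²(Δφ/2)+cosφ1·cosφ2·sin²(Δλ/2)=0.4765571191; c=2·atan2(√a, √(1-a))=1.523893370; dist=6371·c=9708.725 ≈ 9708.7 km; running total=60261.0 km
Leg 6 bearing: y=sinΔλ·cosφ2=-0.14909511, x=cosφ1·sinφ2-sinφ1·cosφ2·cosΔλ=0.98771067; θ=atan2(y, x)=-8.5840° <0 so +360° → 351.4160° ≈ 351.4°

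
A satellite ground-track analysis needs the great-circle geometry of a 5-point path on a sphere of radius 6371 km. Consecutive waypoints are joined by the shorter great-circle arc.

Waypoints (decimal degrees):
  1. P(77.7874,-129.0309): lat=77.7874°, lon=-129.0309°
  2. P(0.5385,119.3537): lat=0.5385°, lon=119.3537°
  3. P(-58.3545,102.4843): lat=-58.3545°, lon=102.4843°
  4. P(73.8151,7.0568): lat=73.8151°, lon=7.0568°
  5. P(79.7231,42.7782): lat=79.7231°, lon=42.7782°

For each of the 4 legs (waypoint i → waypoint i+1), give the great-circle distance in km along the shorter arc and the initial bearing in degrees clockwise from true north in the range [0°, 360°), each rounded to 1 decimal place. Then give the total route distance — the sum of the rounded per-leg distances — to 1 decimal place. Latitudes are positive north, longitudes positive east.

Leg 1: dist=10445.8 km, bearing=291.3°
Leg 2: dist=6715.3 km, bearing=190.1°
Leg 3: dist=16261.5 km, bearing=330.0°
Leg 4: dist=1092.5 km, bearing=37.6°
Total: 34515.1 km

Leg 1: φ1=1.3576462, φ2=0.0093986, Δφ=-1.3482476, Δλ=4.3351291 rad; a=sin²(Δφ/2)+cosφ1·cosφ2·sin²(Δλ/2)=0.5343683122; c=2·atan2(√a, √(1-a))=1.639587194; dist=6371·c=10445.810 ≈ 10445.8 km; running total=10445.8 km
Leg 1 bearing: y=sinΔλ·cosφ2=-0.92963645, x=cosφ1·sinφ2-sinφ1·cosφ2·cosΔλ=0.36201016; θ=atan2(y, x)=-68.7235° <0 so +360° → 291.2765° ≈ 291.3°
Leg 2: φ1=0.0093986, φ2=-1.0184782, Δφ=-1.0278768, Δλ=-0.2944266 rad; a=sin²(Δφ/2)+cosφ1·cosφ2·sin²(Δλ/2)=0.2529689782; c=2·atan2(√a, √(1-a))=1.054040648; dist=6371·c=6715.293 ≈ 6715.3 km; running total=17161.1 km
Leg 2 bearing: y=sinΔλ·cosφ2=-0.15225230, x=cosφ1·sinφ2-sinφ1·cosφ2·cosΔλ=-0.85599178; θ=atan2(y, x)=-169.9145° <0 so +360° → 190.0855° ≈ 190.1°
Leg 3: φ1=-1.0184782, φ2=1.2883165, Δφ=2.3067947, Δλ=-1.6655241 rad; a=sin²(Δφ/2)+cosφ1·cosφ2·sin²(Δλ/2)=0.9157016517; c=2·atan2(√a, √(1-a))=2.552424689; dist=6371·c=16261.498 ≈ 16261.5 km; running total=33422.6 km
Leg 3 bearing: y=sinΔλ·cosφ2=-0.27748834, x=cosφ1·sinφ2-sinφ1·cosφ2·cosΔλ=0.48142369; θ=atan2(y, x)=-29.9588° <0 so +360° → 330.0412° ≈ 330.0°
Leg 4: φ1=1.2883165, φ2=1.3914306, Δφ=0.1031141, Δλ=0.6234560 rad; a=sin²(Δφ/2)+cosφ1·cosφ2·sin²(Δλ/2)=0.0073335862; c=2·atan2(√a, √(1-a))=0.171482755; dist=6371·c=1092.517 ≈ 1092.5 km; running total=34515.1 km
Leg 4 bearing: y=sinΔλ·cosφ2=0.10416108, x=cosφ1·sinφ2-sinφ1·cosφ2·cosΔλ=0.13516541; θ=atan2(y, x)=37.6185° ≈ 37.6°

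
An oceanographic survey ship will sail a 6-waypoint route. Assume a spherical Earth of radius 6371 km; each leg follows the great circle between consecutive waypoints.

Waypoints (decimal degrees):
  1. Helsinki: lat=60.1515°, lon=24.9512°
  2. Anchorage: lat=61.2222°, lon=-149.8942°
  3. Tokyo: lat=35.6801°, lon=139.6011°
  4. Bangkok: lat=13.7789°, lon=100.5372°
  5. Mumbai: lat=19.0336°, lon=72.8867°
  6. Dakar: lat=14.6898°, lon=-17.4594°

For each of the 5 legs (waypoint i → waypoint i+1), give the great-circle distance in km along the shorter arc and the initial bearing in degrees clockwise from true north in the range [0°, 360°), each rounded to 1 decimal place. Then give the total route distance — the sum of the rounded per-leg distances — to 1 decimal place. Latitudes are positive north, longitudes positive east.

Leg 1: dist=6511.7 km, bearing=357.1°
Leg 2: dist=5568.6 km, bearing=273.2°
Leg 3: dist=4590.4 km, bearing=248.1°
Leg 4: dist=3003.2 km, bearing=285.0°
Leg 5: dist=9515.4 km, bearing=284.0°
Total: 29189.3 km

Leg 1: φ1=1.0498417, φ2=1.0685290, Δφ=0.0186872, Δλ=-3.0516279 rad; a=sin²(Δφ/2)+cosφ1·cosφ2·sin²(Δλ/2)=0.2392066199; c=2·atan2(√a, √(1-a))=1.022086652; dist=6371·c=6511.714 ≈ 6511.7 km; running total=6511.7 km
Leg 1 bearing: y=sinΔλ·cosφ2=-0.04325190, x=cosφ1·sinφ2-sinφ1·cosφ2·cosΔλ=0.85210124; θ=atan2(y, x)=-2.9058° <0 so +360° → 357.0942° ≈ 357.1°
Leg 2: φ1=1.0685290, φ2=0.6227352, Δφ=-0.4457937, Δλ=5.0526462 rad; a=sin²(Δφ/2)+cosφ1·cosφ2·sin²(Δλ/2)=0.1791368494; c=2·atan2(√a, √(1-a))=0.874049262; dist=6371·c=5568.568 ≈ 5568.6 km; running total=12080.3 km
Leg 2 bearing: y=sinΔλ·cosφ2=-0.76571687, x=cosφ1·sinφ2-sinφ1·cosφ2·cosΔλ=0.04318597; θ=atan2(y, x)=-86.7720° <0 so +360° → 273.2280° ≈ 273.2°
Leg 3: φ1=0.6227352, φ2=0.2404872, Δφ=-0.3822481, Δλ=-0.6817937 rad; a=sin²(Δφ/2)+cosφ1·cosφ2·sin²(Δλ/2)=0.1242687370; c=2·atan2(√a, √(1-a))=0.720520336; dist=6371·c=4590.435 ≈ 4590.4 km; running total=16670.7 km
Leg 3 bearing: y=sinΔλ·cosφ2=-0.61205125, x=cosφ1·sinφ2-sinφ1·cosφ2·cosΔλ=-0.24636831; θ=atan2(y, x)=-111.9262° <0 so +360° → 248.0738° ≈ 248.1°
Leg 4: φ1=0.2404872, φ2=0.3321990, Δφ=0.0917118, Δλ=-0.4825923 rad; a=sin²(Δφ/2)+cosφ1·cosφ2·sin²(Δλ/2)=0.0545284548; c=2·atan2(√a, √(1-a))=0.471378604; dist=6371·c=3003.153 ≈ 3003.2 km; running total=19673.9 km
Leg 4 bearing: y=sinΔλ·cosφ2=-0.43870470, x=cosφ1·sinφ2-sinφ1·cosφ2·cosΔλ=0.11729706; θ=atan2(y, x)=-75.0309° <0 so +360° → 284.9691° ≈ 285.0°
Leg 5: φ1=0.3321990, φ2=0.2563854, Δφ=-0.0758136, Δλ=-1.5768369 rad; a=sin²(Δφ/2)+cosφ1·cosφ2·sin²(Δλ/2)=0.4614118030; c=2·atan2(√a, √(1-a))=1.493543114; dist=6371·c=9515.363 ≈ 9515.4 km; running total=29189.3 km
Leg 5 bearing: y=sinΔλ·cosφ2=-0.96729526, x=cosφ1·sinφ2-sinφ1·cosφ2·cosΔλ=0.24162714; θ=atan2(y, x)=-75.9747° <0 so +360° → 284.0253° ≈ 284.0°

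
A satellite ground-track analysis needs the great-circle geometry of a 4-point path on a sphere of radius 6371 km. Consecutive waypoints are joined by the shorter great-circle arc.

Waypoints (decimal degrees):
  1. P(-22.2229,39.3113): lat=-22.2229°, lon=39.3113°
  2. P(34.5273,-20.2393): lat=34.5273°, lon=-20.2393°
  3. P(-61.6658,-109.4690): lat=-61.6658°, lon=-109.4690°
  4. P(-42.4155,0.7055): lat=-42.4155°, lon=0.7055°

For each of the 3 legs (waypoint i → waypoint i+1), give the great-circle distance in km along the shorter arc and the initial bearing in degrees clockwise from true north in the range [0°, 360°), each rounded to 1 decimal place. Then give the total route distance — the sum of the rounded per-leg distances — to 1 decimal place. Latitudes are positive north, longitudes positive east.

Leg 1: dist=8905.4 km, bearing=313.9°
Leg 2: dist=13296.7 km, bearing=213.1°
Leg 3: dist=6869.7 km, bearing=128.1°
Total: 29071.8 km

Leg 1: φ1=-0.3878628, φ2=0.6026151, Δφ=0.9904778, Δλ=-1.0393540 rad; a=sin²(Δφ/2)+cosφ1·cosφ2·sin²(Δλ/2)=0.4139354252; c=2·atan2(√a, √(1-a))=1.397805654; dist=6371·c=8905.420 ≈ 8905.4 km; running total=8905.4 km
Leg 1 bearing: y=sinΔλ·cosφ2=-0.71022754, x=cosφ1·sinφ2-sinφ1·cosφ2·cosΔλ=0.68260413; θ=atan2(y, x)=-46.1362° <0 so +360° → 313.8638° ≈ 313.9°
Leg 2: φ1=0.6026151, φ2=-1.0762712, Δφ=-1.6788863, Δλ=-1.5573521 rad; a=sin²(Δφ/2)+cosφ1·cosφ2·sin²(Δλ/2)=0.7468181666; c=2·atan2(√a, √(1-a))=2.087062429; dist=6371·c=13296.675 ≈ 13296.7 km; running total=22202.1 km
Leg 2 bearing: y=sinΔλ·cosφ2=-0.47457079, x=cosφ1·sinφ2-sinφ1·cosφ2·cosΔλ=-0.72877001; θ=atan2(y, x)=-146.9281° <0 so +360° → 213.0719° ≈ 213.1°
Leg 3: φ1=-1.0762712, φ2=-0.7402901, Δφ=0.3359811, Δλ=1.9229078 rad; a=sin²(Δφ/2)+cosφ1·cosφ2·sin²(Δλ/2)=0.2635756604; c=2·atan2(√a, √(1-a))=1.078275409; dist=6371·c=6869.693 ≈ 6869.7 km; running total=29071.8 km
Leg 3 bearing: y=sinΔλ·cosφ2=0.69297735, x=cosφ1·sinφ2-sinφ1·cosφ2·cosΔλ=-0.54423939; θ=atan2(y, x)=128.1448° ≈ 128.1°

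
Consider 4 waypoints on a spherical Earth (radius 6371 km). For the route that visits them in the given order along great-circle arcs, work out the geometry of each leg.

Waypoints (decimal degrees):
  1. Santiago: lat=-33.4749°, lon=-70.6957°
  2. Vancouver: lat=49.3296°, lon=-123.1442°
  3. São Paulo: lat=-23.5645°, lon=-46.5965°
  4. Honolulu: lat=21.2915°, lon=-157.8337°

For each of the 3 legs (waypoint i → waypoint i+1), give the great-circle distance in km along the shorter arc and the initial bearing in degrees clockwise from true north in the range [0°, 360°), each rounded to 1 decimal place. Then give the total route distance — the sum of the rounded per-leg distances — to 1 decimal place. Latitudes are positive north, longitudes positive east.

Leg 1: dist=10562.8 km, bearing=328.8°
Leg 2: dist=11058.8 km, bearing=115.3°
Leg 3: dist=13013.6 km, bearing=282.8°
Total: 34635.2 km

Leg 1: φ1=-0.5842472, φ2=0.8609639, Δφ=1.4452112, Δλ=-0.9153990 rad; a=sin²(Δφ/2)+cosφ1·cosφ2·sin²(Δλ/2)=0.5435184949; c=2·atan2(√a, √(1-a))=1.657943583; dist=6371·c=10562.759 ≈ 10562.8 km; running total=10562.8 km
Leg 1 bearing: y=sinΔλ·cosφ2=-0.51667684, x=cosφ1·sinφ2-sinφ1·cosφ2·cosΔλ=0.85174504; θ=atan2(y, x)=-31.2414° <0 so +360° → 328.7586° ≈ 328.8°
Leg 2: φ1=0.8609639, φ2=-0.4112781, Δφ=-1.2722421, Δλ=1.3360094 rad; a=sin²(Δφ/2)+cosφ1·cosφ2·sin²(Δλ/2)=0.5821274487; c=2·atan2(√a, √(1-a))=1.735798929; dist=6371·c=11058.775 ≈ 11058.8 km; running total=21621.6 km
Leg 2 bearing: y=sinΔλ·cosφ2=0.89146242, x=cosφ1·sinφ2-sinφ1·cosφ2·cosΔλ=-0.42227371; θ=atan2(y, x)=115.3463° ≈ 115.3°
Leg 3: φ1=-0.4112781, φ2=0.3716068, Δφ=0.7828849, Δλ=-1.9414554 rad; a=sin²(Δφ/2)+cosφ1·cosφ2·sin²(Δλ/2)=0.7272635993; c=2·atan2(√a, √(1-a))=2.042637669; dist=6371·c=13013.645 ≈ 13013.6 km; running total=34635.2 km
Leg 3 bearing: y=sinΔλ·cosφ2=-0.86846919, x=cosφ1·sinφ2-sinφ1·cosφ2·cosΔλ=0.19790474; θ=atan2(y, x)=-77.1628° <0 so +360° → 282.8372° ≈ 282.8°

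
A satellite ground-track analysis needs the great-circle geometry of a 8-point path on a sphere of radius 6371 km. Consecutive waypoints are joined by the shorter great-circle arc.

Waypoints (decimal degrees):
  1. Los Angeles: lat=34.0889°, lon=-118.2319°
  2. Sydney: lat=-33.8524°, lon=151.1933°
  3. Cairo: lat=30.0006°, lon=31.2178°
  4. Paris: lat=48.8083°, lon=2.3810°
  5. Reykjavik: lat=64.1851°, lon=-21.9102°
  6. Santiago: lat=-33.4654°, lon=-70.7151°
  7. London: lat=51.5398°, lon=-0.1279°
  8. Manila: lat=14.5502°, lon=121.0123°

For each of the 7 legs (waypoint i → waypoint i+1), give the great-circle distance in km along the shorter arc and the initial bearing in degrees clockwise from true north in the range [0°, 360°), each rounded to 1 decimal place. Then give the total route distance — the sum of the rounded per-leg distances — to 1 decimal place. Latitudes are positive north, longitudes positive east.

Leg 1: φ1=0.5949635, φ2=-0.5908358, Δφ=-1.1857994, Δλ=4.7023568 rad; a=sin²(Δφ/2)+cosφ1·cosφ2·sin²(Δλ/2)=0.6595586626; c=2·atan2(√a, √(1-a))=1.895594297; dist=6371·c=12076.831 ≈ 12076.8 km; running total=12076.8 km
Leg 1 bearing: y=sinΔλ·cosφ2=-0.83043357, x=cosφ1·sinφ2-sinφ1·cosφ2·cosΔλ=-0.45666642; θ=atan2(y, x)=-118.8070° <0 so +360° → 241.1930° ≈ 241.2°
Leg 2: φ1=-0.5908358, φ2=0.5236092, Δφ=1.1144451, Δλ=-2.0939675 rad; a=sin²(Δφ/2)+cosφ1·cosφ2·sin²(Δλ/2)=0.8189352850; c=2·atan2(√a, √(1-a))=2.262526438; dist=6371·c=14414.556 ≈ 14414.6 km; running total=26491.4 km
Leg 2 bearing: y=sinΔλ·cosφ2=-0.75018055, x=cosφ1·sinφ2-sinφ1·cosφ2·cosΔλ=0.17421329; θ=atan2(y, x)=-76.9260° <0 so +360° → 283.0740° ≈ 283.1°
Leg 3: φ1=0.5236092, φ2=0.8518655, Δφ=0.3282563, Δλ=-0.5032971 rad; a=sin²(Δφ/2)+cosφ1·cosφ2·sin²(Δλ/2)=0.0620591876; c=2·atan2(√a, √(1-a))=0.503536426; dist=6371·c=3208.031 ≈ 3208.0 km; running total=29699.4 km
Leg 3 bearing: y=sinΔλ·cosφ2=-0.31764416, x=cosφ1·sinφ2-sinφ1·cosφ2·cosΔλ=0.36322660; θ=atan2(y, x)=-41.1699° <0 so +360° → 318.8301° ≈ 318.8°
Leg 4: φ1=0.8518655, φ2=1.1202413, Δφ=0.2683758, Δλ=-0.4239614 rad; a=sin²(Δφ/2)+cosφ1·cosφ2·sin²(Δλ/2)=0.0305937894; c=2·atan2(√a, √(1-a))=0.351630350; dist=6371·c=2240.237 ≈ 2240.2 km; running total=31939.6 km
Leg 4 bearing: y=sinΔλ·cosφ2=-0.17913923, x=cosφ1·sinφ2-sinφ1·cosφ2·cosΔλ=0.29417745; θ=atan2(y, x)=-31.3393° <0 so +360° → 328.6607° ≈ 328.7°
Leg 5: φ1=1.1202413, φ2=-0.5840814, Δφ=-1.7043227, Δλ=-0.8518062 rad; a=sin²(Δφ/2)+cosφ1·cosφ2·sin²(Δλ/2)=0.6285711931; c=2·atan2(√a, √(1-a))=1.830860312; dist=6371·c=11664.411 ≈ 11664.4 km; running total=43604.0 km
Leg 5 bearing: y=sinΔλ·cosφ2=-0.62772579, x=cosφ1·sinφ2-sinφ1·cosφ2·cosΔλ=-0.73473678; θ=atan2(y, x)=-139.4909° <0 so +360° → 220.5091° ≈ 220.5°
Leg 6: φ1=-0.5840814, φ2=0.8995392, Δφ=1.4836206, Δλ=1.2319790 rad; a=sin²(Δφ/2)+cosφ1·cosφ2·sin²(Δλ/2)=0.6296700709; c=2·atan2(√a, √(1-a))=1.833135233; dist=6371·c=11678.905 ≈ 11678.9 km; running total=55282.9 km
Leg 6 bearing: y=sinΔλ·cosφ2=0.58661083, x=cosφ1·sinφ2-sinφ1·cosφ2·cosΔλ=0.76722254; θ=atan2(y, x)=37.4012° ≈ 37.4°
Leg 7: φ1=0.8995392, φ2=0.2539489, Δφ=-0.6455903, Δλ=2.1142953 rad; a=sin²(Δφ/2)+cosφ1·cosφ2·sin²(Δλ/2)=0.5573023625; c=2·atan2(√a, √(1-a))=1.685653421; dist=6371·c=10739.298 ≈ 10739.3 km; running total=66022.2 km
Leg 7 bearing: y=sinΔλ·cosφ2=0.82845381, x=cosφ1·sinφ2-sinφ1·cosφ2·cosΔλ=0.54820621; θ=atan2(y, x)=56.5065° ≈ 56.5°

Leg 1: dist=12076.8 km, bearing=241.2°
Leg 2: dist=14414.6 km, bearing=283.1°
Leg 3: dist=3208.0 km, bearing=318.8°
Leg 4: dist=2240.2 km, bearing=328.7°
Leg 5: dist=11664.4 km, bearing=220.5°
Leg 6: dist=11678.9 km, bearing=37.4°
Leg 7: dist=10739.3 km, bearing=56.5°
Total: 66022.2 km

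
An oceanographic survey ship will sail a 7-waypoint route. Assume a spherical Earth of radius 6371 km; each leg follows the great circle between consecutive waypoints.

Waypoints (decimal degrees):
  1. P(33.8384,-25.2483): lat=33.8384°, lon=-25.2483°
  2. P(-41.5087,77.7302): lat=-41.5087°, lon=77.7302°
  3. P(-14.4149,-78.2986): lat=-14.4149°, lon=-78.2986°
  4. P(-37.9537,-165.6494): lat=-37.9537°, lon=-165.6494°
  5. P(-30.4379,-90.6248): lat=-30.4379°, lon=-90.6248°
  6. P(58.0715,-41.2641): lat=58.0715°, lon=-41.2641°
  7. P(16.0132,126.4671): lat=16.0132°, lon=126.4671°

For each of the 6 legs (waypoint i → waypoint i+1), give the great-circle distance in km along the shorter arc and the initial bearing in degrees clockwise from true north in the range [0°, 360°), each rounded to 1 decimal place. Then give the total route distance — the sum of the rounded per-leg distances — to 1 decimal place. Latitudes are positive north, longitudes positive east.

Leg 1: dist=13407.9 km, bearing=122.0°
Leg 2: dist=13326.8 km, bearing=207.0°
Leg 3: dist=8800.0 km, bearing=233.3°
Leg 4: dist=6765.1 km, bearing=107.5°
Leg 5: dist=10857.3 km, bearing=23.9°
Leg 6: dist=11700.5 km, bearing=12.2°
Total: 64857.6 km

Leg 1: φ1=0.5905915, φ2=-0.7244635, Δφ=-1.3150550, Δλ=1.7973139 rad; a=sin²(Δφ/2)+cosφ1·cosφ2·sin²(Δλ/2)=0.7543693690; c=2·atan2(√a, √(1-a))=2.104515467; dist=6371·c=13407.868 ≈ 13407.9 km; running total=13407.9 km
Leg 1 bearing: y=sinΔλ·cosφ2=0.72972515, x=cosφ1·sinφ2-sinφ1·cosφ2·cosΔλ=-0.45682174; θ=atan2(y, x)=122.0473° ≈ 122.0°
Leg 2: φ1=-0.7244635, φ2=-0.2515875, Δφ=0.4728760, Δλ=-2.7232163 rad; a=sin²(Δφ/2)+cosφ1·cosφ2·sin²(Δλ/2)=0.7488711602; c=2·atan2(√a, √(1-a))=2.091790114; dist=6371·c=13326.795 ≈ 13326.8 km; running total=26734.7 km
Leg 2 bearing: y=sinΔλ·cosφ2=-0.39348715, x=cosφ1·sinφ2-sinφ1·cosφ2·cosΔλ=-0.77292978; θ=atan2(y, x)=-153.0200° <0 so +360° → 206.9800° ≈ 207.0°
Leg 3: φ1=-0.2515875, φ2=-0.6624170, Δφ=-0.4108296, Δλ=-1.5245591 rad; a=sin²(Δφ/2)+cosφ1·cosφ2·sin²(Δλ/2)=0.4057983079; c=2·atan2(√a, √(1-a))=1.381260164; dist=6371·c=8800.009 ≈ 8800.0 km; running total=35534.7 km
Leg 3 bearing: y=sinΔλ·cosφ2=-0.78766529, x=cosφ1·sinφ2-sinφ1·cosφ2·cosΔλ=-0.58658977; θ=atan2(y, x)=-126.6758° <0 so +360° → 233.3242° ≈ 233.3°
Leg 4: φ1=-0.6624170, φ2=-0.5312416, Δφ=0.1311755, Δλ=1.3094263 rad; a=sin²(Δφ/2)+cosφ1·cosφ2·sin²(Δλ/2)=0.2563768842; c=2·atan2(√a, √(1-a))=1.061862776; dist=6371·c=6765.128 ≈ 6765.1 km; running total=42299.8 km
Leg 4 bearing: y=sinΔλ·cosφ2=0.83289645, x=cosφ1·sinφ2-sinφ1·cosφ2·cosΔλ=-0.26243972; θ=atan2(y, x)=107.4893° ≈ 107.5°
Leg 5: φ1=-0.5312416, φ2=1.0135389, Δφ=1.5447804, Δλ=0.8615067 rad; a=sin²(Δφ/2)+cosφ1·cosφ2·sin²(Δλ/2)=0.5664934778; c=2·atan2(√a, √(1-a))=1.704178426; dist=6371·c=10857.321 ≈ 10857.3 km; running total=53157.1 km
Leg 5 bearing: y=sinΔλ·cosφ2=0.40131249, x=cosφ1·sinφ2-sinφ1·cosφ2·cosΔλ=0.90623549; θ=atan2(y, x)=23.8854° ≈ 23.9°
Leg 6: φ1=1.0135389, φ2=0.2794831, Δφ=-0.7340558, Δλ=2.9274617 rad; a=sin²(Δφ/2)+cosφ1·cosφ2·sin²(Δλ/2)=0.6313031378; c=2·atan2(√a, √(1-a))=1.836518616; dist=6371·c=11700.460 ≈ 11700.5 km; running total=64857.6 km
Leg 6 bearing: y=sinΔλ·cosφ2=0.20425299, x=cosφ1·sinφ2-sinφ1·cosφ2·cosΔλ=0.94303694; θ=atan2(y, x)=12.2210° ≈ 12.2°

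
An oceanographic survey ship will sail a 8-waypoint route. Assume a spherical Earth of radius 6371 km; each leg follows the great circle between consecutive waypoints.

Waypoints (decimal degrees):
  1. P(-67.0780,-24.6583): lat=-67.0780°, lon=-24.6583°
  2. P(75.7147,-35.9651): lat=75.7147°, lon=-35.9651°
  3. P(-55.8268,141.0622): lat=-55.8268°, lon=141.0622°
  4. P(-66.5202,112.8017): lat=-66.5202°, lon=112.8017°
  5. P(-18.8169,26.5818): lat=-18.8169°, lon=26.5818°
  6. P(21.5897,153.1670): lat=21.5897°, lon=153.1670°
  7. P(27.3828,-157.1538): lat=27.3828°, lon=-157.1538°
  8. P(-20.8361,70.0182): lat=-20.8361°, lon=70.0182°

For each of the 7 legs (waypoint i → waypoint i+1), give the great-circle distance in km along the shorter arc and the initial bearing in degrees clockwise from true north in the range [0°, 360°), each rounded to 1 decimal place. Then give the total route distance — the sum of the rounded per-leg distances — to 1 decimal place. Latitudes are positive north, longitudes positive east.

Leg 1: dist=15897.5 km, bearing=355.4°
Leg 2: dist=17800.2 km, bearing=4.9°
Leg 3: dist=1897.8 km, bearing=220.0°
Leg 4: dist=7927.6 km, bearing=265.7°
Leg 5: dist=14459.3 km, bearing=77.2°
Leg 6: dist=5036.3 km, bearing=72.3°
Leg 7: dist=15200.1 km, bearing=268.0°
Total: 78218.8 km

Leg 1: φ1=-1.1707320, φ2=1.3214708, Δφ=2.4922028, Δλ=-0.1973409 rad; a=sin²(Δφ/2)+cosφ1·cosφ2·sin²(Δλ/2)=0.8991590600; c=2·atan2(√a, √(1-a))=2.495293627; dist=6371·c=15897.516 ≈ 15897.5 km; running total=15897.5 km
Leg 1 bearing: y=sinΔλ·cosφ2=-0.04837850, x=cosφ1·sinφ2-sinφ1·cosφ2·cosΔλ=0.60028968; θ=atan2(y, x)=-4.6076° <0 so +360° → 355.3924° ≈ 355.4°
Leg 2: φ1=1.3214708, φ2=-0.9743615, Δφ=-2.2958323, Δλ=3.0897093 rad; a=sin²(Δφ/2)+cosφ1·cosφ2·sin²(Δλ/2)=0.9700867423; c=2·atan2(√a, √(1-a))=2.793935482; dist=6371·c=17800.163 ≈ 17800.2 km; running total=33697.7 km
Leg 2 bearing: y=sinΔλ·cosφ2=0.02912965, x=cosφ1·sinφ2-sinφ1·cosφ2·cosΔλ=0.33944850; θ=atan2(y, x)=4.9048° ≈ 4.9°
Leg 3: φ1=-0.9743615, φ2=-1.1609965, Δφ=-0.1866350, Δλ=-0.4932388 rad; a=sin²(Δφ/2)+cosφ1·cosφ2·sin²(Δλ/2)=0.0220206070; c=2·atan2(√a, √(1-a))=0.297887014; dist=6371·c=1897.838 ≈ 1897.8 km; running total=35595.5 km
Leg 3 bearing: y=sinΔλ·cosφ2=-0.18864705, x=cosφ1·sinφ2-sinφ1·cosφ2·cosΔλ=-0.22484459; θ=atan2(y, x)=-140.0030° <0 so +360° → 219.9970° ≈ 220.0°
Leg 4: φ1=-1.1609965, φ2=-0.3284169, Δφ=0.8325796, Δλ=-1.5048211 rad; a=sin²(Δφ/2)+cosφ1·cosφ2·sin²(Δλ/2)=0.3396491705; c=2·atan2(√a, √(1-a))=1.244326145; dist=6371·c=7927.602 ≈ 7927.6 km; running total=43523.1 km
Leg 4 bearing: y=sinΔλ·cosφ2=-0.94449486, x=cosφ1·sinφ2-sinφ1·cosφ2·cosΔλ=-0.07127339; θ=atan2(y, x)=-94.3155° <0 so +360° → 265.6845° ≈ 265.7°
Leg 5: φ1=-0.3284169, φ2=0.3768113, Δφ=0.7052282, Δλ=2.2093285 rad; a=sin²(Δφ/2)+cosφ1·cosφ2·sin²(Δλ/2)=0.8216327214; c=2·atan2(√a, √(1-a))=2.269551958; dist=6371·c=14459.316 ≈ 14459.3 km; running total=57982.4 km
Leg 5 bearing: y=sinΔλ·cosφ2=0.74663711, x=cosφ1·sinφ2-sinφ1·cosφ2·cosΔλ=0.16953643; θ=atan2(y, x)=77.2070° ≈ 77.2°
Leg 6: φ1=0.3768113, φ2=0.4779200, Δφ=0.1011087, Δλ=-5.4161197 rad; a=sin²(Δφ/2)+cosφ1·cosφ2·sin²(Δλ/2)=0.1482545326; c=2·atan2(√a, √(1-a))=0.790498757; dist=6371·c=5036.268 ≈ 5036.3 km; running total=63018.7 km
Leg 6 bearing: y=sinΔλ·cosφ2=0.67700547, x=cosφ1·sinφ2-sinφ1·cosφ2·cosΔλ=0.21625008; θ=atan2(y, x)=72.2854° ≈ 72.3°
Leg 7: φ1=0.4779200, φ2=-0.3636585, Δφ=-0.8415786, Δλ=3.9648994 rad; a=sin²(Δφ/2)+cosφ1·cosφ2·sin²(Δλ/2)=0.8638752910; c=2·atan2(√a, √(1-a))=2.385832754; dist=6371·c=15200.140 ≈ 15200.1 km; running total=78218.8 km
Leg 7 bearing: y=sinΔλ·cosφ2=-0.68543481, x=cosφ1·sinφ2-sinφ1·cosφ2·cosΔλ=-0.02362647; θ=atan2(y, x)=-91.9742° <0 so +360° → 268.0258° ≈ 268.0°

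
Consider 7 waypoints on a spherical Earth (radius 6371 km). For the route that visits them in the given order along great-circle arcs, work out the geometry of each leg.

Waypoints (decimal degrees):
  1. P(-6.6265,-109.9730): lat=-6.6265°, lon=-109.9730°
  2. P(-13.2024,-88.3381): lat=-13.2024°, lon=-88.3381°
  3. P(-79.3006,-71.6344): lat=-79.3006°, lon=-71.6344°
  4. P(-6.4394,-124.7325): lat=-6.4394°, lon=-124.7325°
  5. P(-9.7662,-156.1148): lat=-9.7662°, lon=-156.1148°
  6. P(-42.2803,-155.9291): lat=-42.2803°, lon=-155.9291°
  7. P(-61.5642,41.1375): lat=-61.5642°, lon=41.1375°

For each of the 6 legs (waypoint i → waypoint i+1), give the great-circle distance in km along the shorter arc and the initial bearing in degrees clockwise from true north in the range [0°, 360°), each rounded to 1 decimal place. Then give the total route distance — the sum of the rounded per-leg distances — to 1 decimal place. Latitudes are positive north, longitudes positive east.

Leg 1: φ1=-0.1156542, φ2=-0.2304253, Δφ=-0.1147711, Δλ=0.3776002 rad; a=sin²(Δφ/2)+cosφ1·cosφ2·sin²(Δλ/2)=0.0373533610; c=2·atan2(√a, √(1-a))=0.388988155; dist=6371·c=2478.244 ≈ 2478.2 km; running total=2478.2 km
Leg 1 bearing: y=sinΔλ·cosφ2=0.35894609, x=cosφ1·sinφ2-sinφ1·cosφ2·cosΔλ=-0.12243389; θ=atan2(y, x)=108.8341° ≈ 108.8°
Leg 2: φ1=-0.2304253, φ2=-1.3840566, Δφ=-1.1536312, Δλ=0.2915346 rad; a=sin²(Δφ/2)+cosφ1·cosφ2·sin²(Δλ/2)=0.3012283003; c=2·atan2(√a, √(1-a))=1.161958289; dist=6371·c=7402.836 ≈ 7402.8 km; running total=9881.0 km
Leg 2 bearing: y=sinΔλ·cosφ2=0.05336178, x=cosφ1·sinφ2-sinφ1·cosφ2·cosΔλ=-0.91603044; θ=atan2(y, x)=176.6661° ≈ 176.7°
Leg 3: φ1=-1.3840566, φ2=-0.1123887, Δφ=1.2716678, Δλ=-0.9267367 rad; a=sin²(Δφ/2)+cosφ1·cosφ2·sin²(Δλ/2)=0.3895120418; c=2·atan2(√a, √(1-a))=1.347981316; dist=6371·c=8587.989 ≈ 8588.0 km; running total=18469.0 km
Leg 3 bearing: y=sinΔλ·cosφ2=-0.79461969, x=cosφ1·sinφ2-sinφ1·cosφ2·cosΔλ=0.56546370; θ=atan2(y, x)=-54.5638° <0 so +360° → 305.4362° ≈ 305.4°
Leg 4: φ1=-0.1123887, φ2=-0.1704523, Δφ=-0.0580636, Δλ=-0.5477245 rad; a=sin²(Δφ/2)+cosφ1·cosφ2·sin²(Δλ/2)=0.0724719832; c=2·atan2(√a, √(1-a))=0.545137436; dist=6371·c=3473.071 ≈ 3473.1 km; running total=21942.1 km
Leg 4 bearing: y=sinΔλ·cosφ2=-0.51319935, x=cosφ1·sinφ2-sinφ1·cosφ2·cosΔλ=-0.07419980; θ=atan2(y, x)=-98.2270° <0 so +360° → 261.7730° ≈ 261.8°
Leg 5: φ1=-0.1704523, φ2=-0.7379304, Δφ=-0.5674781, Δλ=0.0032411 rad; a=sin²(Δφ/2)+cosφ1·cosφ2·sin²(Δλ/2)=0.0783723171; c=2·atan2(√a, √(1-a))=0.567485223; dist=6371·c=3615.448 ≈ 3615.4 km; running total=25557.5 km
Leg 5 bearing: y=sinΔλ·cosφ2=0.00239795, x=cosφ1·sinφ2-sinφ1·cosφ2·cosΔλ=-0.53750780; θ=atan2(y, x)=179.7444° ≈ 179.7°
Leg 6: φ1=-0.7379304, φ2=-1.0744980, Δφ=-0.3365675, Δλ=3.4394610 rad; a=sin²(Δφ/2)+cosφ1·cosφ2·sin²(Δλ/2)=0.3725992178; c=2·atan2(√a, √(1-a))=1.313153838; dist=6371·c=8366.103 ≈ 8366.1 km; running total=33923.6 km
Leg 6 bearing: y=sinΔλ·cosφ2=-0.13974895, x=cosφ1·sinφ2-sinφ1·cosφ2·cosΔλ=-0.95684189; θ=atan2(y, x)=-171.6906° <0 so +360° → 188.3094° ≈ 188.3°

Leg 1: dist=2478.2 km, bearing=108.8°
Leg 2: dist=7402.8 km, bearing=176.7°
Leg 3: dist=8588.0 km, bearing=305.4°
Leg 4: dist=3473.1 km, bearing=261.8°
Leg 5: dist=3615.4 km, bearing=179.7°
Leg 6: dist=8366.1 km, bearing=188.3°
Total: 33923.6 km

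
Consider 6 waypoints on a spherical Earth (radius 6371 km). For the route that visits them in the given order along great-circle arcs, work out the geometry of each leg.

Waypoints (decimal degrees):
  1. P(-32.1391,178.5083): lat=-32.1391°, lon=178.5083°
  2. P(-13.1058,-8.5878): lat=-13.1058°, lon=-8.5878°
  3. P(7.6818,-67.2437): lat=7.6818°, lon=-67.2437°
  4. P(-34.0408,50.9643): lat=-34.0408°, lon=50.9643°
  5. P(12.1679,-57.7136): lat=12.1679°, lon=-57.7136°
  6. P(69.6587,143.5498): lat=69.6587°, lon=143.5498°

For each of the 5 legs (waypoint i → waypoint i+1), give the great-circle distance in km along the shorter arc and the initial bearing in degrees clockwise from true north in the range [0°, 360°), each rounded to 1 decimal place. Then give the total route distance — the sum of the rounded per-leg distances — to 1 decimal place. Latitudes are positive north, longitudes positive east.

Leg 1: φ1=-0.5609331, φ2=-0.2287394, Δφ=0.3321938, Δλ=-3.2654430 rad; a=sin²(Δφ/2)+cosφ1·cosφ2·sin²(Δλ/2)=0.8488804975; c=2·atan2(√a, √(1-a))=2.343063387; dist=6371·c=14927.657 ≈ 14927.7 km; running total=14927.7 km
Leg 1 bearing: y=sinΔλ·cosφ2=0.12031624, x=cosφ1·sinφ2-sinφ1·cosφ2·cosΔλ=-0.70615409; θ=atan2(y, x)=170.3307° ≈ 170.3°
Leg 2: φ1=-0.2287394, φ2=0.1340727, Δφ=0.3628121, Δλ=-1.0237386 rad; a=sin²(Δφ/2)+cosφ1·cosφ2·sin²(Δλ/2)=0.2641145011; c=2·atan2(√a, √(1-a))=1.079498057; dist=6371·c=6877.482 ≈ 6877.5 km; running total=21805.2 km
Leg 2 bearing: y=sinΔλ·cosφ2=-0.84639414, x=cosφ1·sinφ2-sinφ1·cosφ2·cosΔλ=0.24708114; θ=atan2(y, x)=-73.7263° <0 so +360° → 286.2737° ≈ 286.3°
Leg 3: φ1=0.1340727, φ2=-0.5941240, Δφ=-0.7281967, Δλ=2.0631188 rad; a=sin²(Δφ/2)+cosφ1·cosφ2·sin²(Δλ/2)=0.7314940041; c=2·atan2(√a, √(1-a))=2.052159652; dist=6371·c=13074.309 ≈ 13074.3 km; running total=34879.5 km
Leg 3 bearing: y=sinΔλ·cosφ2=0.73022787, x=cosφ1·sinφ2-sinφ1·cosφ2·cosΔλ=-0.50240358; θ=atan2(y, x)=124.5283° ≈ 124.5°
Leg 4: φ1=-0.5941240, φ2=0.2123699, Δφ=0.8064940, Δλ=-1.8967872 rad; a=sin²(Δφ/2)+cosφ1·cosφ2·sin²(Δλ/2)=0.6886987254; c=2·atan2(√a, √(1-a))=1.957780636; dist=6371·c=12473.020 ≈ 12473.0 km; running total=47352.5 km
Leg 4 bearing: y=sinΔλ·cosφ2=-0.92605120, x=cosφ1·sinφ2-sinφ1·cosφ2·cosΔλ=-0.00058355; θ=atan2(y, x)=-90.0361° <0 so +360° → 269.9639° ≈ 270.0°
Leg 5: φ1=0.2123699, φ2=1.2157737, Δφ=1.0034037, Δλ=3.5127090 rad; a=sin²(Δφ/2)+cosφ1·cosφ2·sin²(Δλ/2)=0.5595183593; c=2·atan2(√a, √(1-a))=1.690115973; dist=6371·c=10767.729 ≈ 10767.7 km; running total=58120.2 km
Leg 5 bearing: y=sinΔλ·cosφ2=-0.12606344, x=cosφ1·sinφ2-sinφ1·cosφ2·cosΔλ=0.98485444; θ=atan2(y, x)=-7.2943° <0 so +360° → 352.7057° ≈ 352.7°

Leg 1: dist=14927.7 km, bearing=170.3°
Leg 2: dist=6877.5 km, bearing=286.3°
Leg 3: dist=13074.3 km, bearing=124.5°
Leg 4: dist=12473.0 km, bearing=270.0°
Leg 5: dist=10767.7 km, bearing=352.7°
Total: 58120.2 km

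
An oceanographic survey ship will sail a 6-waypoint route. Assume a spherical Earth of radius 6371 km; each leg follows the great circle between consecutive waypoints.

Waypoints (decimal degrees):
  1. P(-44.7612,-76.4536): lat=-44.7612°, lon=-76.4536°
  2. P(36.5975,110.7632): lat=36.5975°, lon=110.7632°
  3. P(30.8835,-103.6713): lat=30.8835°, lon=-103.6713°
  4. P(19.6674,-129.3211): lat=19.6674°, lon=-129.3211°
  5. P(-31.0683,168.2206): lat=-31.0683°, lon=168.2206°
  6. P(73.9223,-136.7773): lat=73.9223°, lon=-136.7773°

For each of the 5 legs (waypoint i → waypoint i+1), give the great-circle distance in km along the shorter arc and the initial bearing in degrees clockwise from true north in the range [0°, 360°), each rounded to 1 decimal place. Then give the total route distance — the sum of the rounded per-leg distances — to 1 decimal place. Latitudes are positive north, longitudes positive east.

Leg 1: φ1=-0.7812303, φ2=0.6387469, Δφ=1.4199772, Δλ=3.2675496 rad; a=sin²(Δφ/2)+cosφ1·cosφ2·sin²(Δλ/2)=0.9926751752; c=2·atan2(√a, √(1-a))=2.970212616; dist=6371·c=18923.225 ≈ 18923.2 km; running total=18923.2 km
Leg 1 bearing: y=sinΔλ·cosφ2=-0.10085652, x=cosφ1·sinφ2-sinφ1·cosφ2·cosΔλ=-0.13752327; θ=atan2(y, x)=-143.7445° <0 so +360° → 216.2555° ≈ 216.3°
Leg 2: φ1=0.6387469, φ2=0.5390188, Δφ=-0.0997281, Δλ=-3.7425881 rad; a=sin²(Δφ/2)+cosφ1·cosφ2·sin²(Δλ/2)=0.6311283221; c=2·atan2(√a, √(1-a))=1.836156285; dist=6371·c=11698.152 ≈ 11698.2 km; running total=30621.4 km
Leg 2 bearing: y=sinΔλ·cosφ2=0.48528819, x=cosφ1·sinφ2-sinφ1·cosφ2·cosΔλ=0.83409641; θ=atan2(y, x)=30.1914° ≈ 30.2°
Leg 3: φ1=0.5390188, φ2=0.3432609, Δφ=-0.1957579, Δλ=-0.4476735 rad; a=sin²(Δφ/2)+cosφ1·cosφ2·sin²(Δλ/2)=0.0493684724; c=2·atan2(√a, √(1-a))=0.448120440; dist=6371·c=2854.975 ≈ 2855.0 km; running total=33476.4 km
Leg 3 bearing: y=sinΔλ·cosφ2=-0.40761678, x=cosφ1·sinφ2-sinφ1·cosφ2·cosΔλ=-0.14687908; θ=atan2(y, x)=-109.8159° <0 so +360° → 250.1841° ≈ 250.2°
Leg 4: φ1=0.3432609, φ2=-0.5422441, Δφ=-0.8855050, Δλ=5.1930823 rad; a=sin²(Δφ/2)+cosφ1·cosφ2·sin²(Δλ/2)=0.4003627023; c=2·atan2(√a, √(1-a))=1.370178713; dist=6371·c=8729.409 ≈ 8729.4 km; running total=42205.8 km
Leg 4 bearing: y=sinΔλ·cosφ2=-0.75948350, x=cosφ1·sinφ2-sinφ1·cosφ2·cosΔλ=-0.61925314; θ=atan2(y, x)=-129.1925° <0 so +360° → 230.8075° ≈ 230.8°
Leg 5: φ1=-0.5422441, φ2=1.2901875, Δφ=1.8324317, Δλ=-5.3232176 rad; a=sin²(Δφ/2)+cosφ1·cosφ2·sin²(Δλ/2)=0.6799107311; c=2·atan2(√a, √(1-a))=1.938872859; dist=6371·c=12352.559 ≈ 12352.6 km; running total=54558.4 km
Leg 5 bearing: y=sinΔλ·cosφ2=0.22686235, x=cosφ1·sinφ2-sinφ1·cosφ2·cosΔλ=0.90502044; θ=atan2(y, x)=14.0724° ≈ 14.1°

Leg 1: dist=18923.2 km, bearing=216.3°
Leg 2: dist=11698.2 km, bearing=30.2°
Leg 3: dist=2855.0 km, bearing=250.2°
Leg 4: dist=8729.4 km, bearing=230.8°
Leg 5: dist=12352.6 km, bearing=14.1°
Total: 54558.4 km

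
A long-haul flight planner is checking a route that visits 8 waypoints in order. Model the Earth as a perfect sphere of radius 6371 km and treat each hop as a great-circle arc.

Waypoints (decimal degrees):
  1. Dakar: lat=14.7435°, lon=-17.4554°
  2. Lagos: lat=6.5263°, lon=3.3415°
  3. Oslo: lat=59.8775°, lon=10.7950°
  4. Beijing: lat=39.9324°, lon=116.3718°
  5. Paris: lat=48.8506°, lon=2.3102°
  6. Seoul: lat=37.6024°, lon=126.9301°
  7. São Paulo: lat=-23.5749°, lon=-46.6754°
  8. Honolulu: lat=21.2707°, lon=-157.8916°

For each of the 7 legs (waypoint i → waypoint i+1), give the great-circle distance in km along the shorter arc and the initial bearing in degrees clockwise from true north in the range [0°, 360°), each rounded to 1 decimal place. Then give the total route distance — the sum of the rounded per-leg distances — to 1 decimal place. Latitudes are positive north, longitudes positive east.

Leg 1: φ1=0.2573226, φ2=0.1139054, Δφ=-0.1434172, Δλ=0.3629744 rad; a=sin²(Δφ/2)+cosφ1·cosφ2·sin²(Δλ/2)=0.0364340905; c=2·atan2(√a, √(1-a))=0.384111319; dist=6371·c=2447.173 ≈ 2447.2 km; running total=2447.2 km
Leg 1 bearing: y=sinΔλ·cosφ2=0.35275554, x=cosφ1·sinφ2-sinφ1·cosφ2·cosΔλ=-0.12645204; θ=atan2(y, x)=109.7212° ≈ 109.7°
Leg 2: φ1=0.1139054, φ2=1.0450595, Δφ=0.9311541, Δλ=0.1300881 rad; a=sin²(Δφ/2)+cosφ1·cosφ2·sin²(Δλ/2)=0.2036522441; c=2·atan2(√a, √(1-a))=0.936394903; dist=6371·c=5965.772 ≈ 5965.8 km; running total=8413.0 km
Leg 2 bearing: y=sinΔλ·cosφ2=0.06510080, x=cosφ1·sinφ2-sinφ1·cosφ2·cosΔλ=0.80279133; θ=atan2(y, x)=4.6361° ≈ 4.6°
Leg 3: φ1=1.0450595, φ2=0.6969519, Δφ=-0.3481077, Δλ=1.8426628 rad; a=sin²(Δφ/2)+cosφ1·cosφ2·sin²(Δλ/2)=0.2740679105; c=2·atan2(√a, √(1-a))=1.101942407; dist=6371·c=7020.475 ≈ 7020.5 km; running total=15433.5 km
Leg 3 bearing: y=sinΔλ·cosφ2=0.73863871, x=cosφ1·sinφ2-sinφ1·cosφ2·cosΔλ=0.50023157; θ=atan2(y, x)=55.8928° ≈ 55.9°
Leg 4: φ1=0.6969519, φ2=0.8526038, Δφ=0.1556520, Δλ=-1.9907505 rad; a=sin²(Δφ/2)+cosφ1·cosφ2·sin²(Δλ/2)=0.3611943712; c=2·atan2(√a, √(1-a))=1.289489591; dist=6371·c=8215.338 ≈ 8215.3 km; running total=23648.8 km
Leg 4 bearing: y=sinΔλ·cosφ2=-0.60084740, x=cosφ1·sinφ2-sinφ1·cosφ2·cosΔλ=0.74960950; θ=atan2(y, x)=-38.7138° <0 so +360° → 321.2862° ≈ 321.3°
Leg 5: φ1=0.8526038, φ2=0.6562857, Δφ=-0.1963181, Δλ=2.1750276 rad; a=sin²(Δφ/2)+cosφ1·cosφ2·sin²(Δλ/2)=0.4183602899; c=2·atan2(√a, √(1-a))=1.406782552; dist=6371·c=8962.612 ≈ 8962.6 km; running total=32611.4 km
Leg 5 bearing: y=sinΔλ·cosφ2=0.65198509, x=cosφ1·sinφ2-sinφ1·cosφ2·cosΔλ=0.74044262; θ=atan2(y, x)=41.3650° ≈ 41.4°
Leg 6: φ1=0.6562857, φ2=-0.4114596, Δφ=-1.0677453, Δλ=-3.0299876 rad; a=sin²(Δφ/2)+cosφ1·cosφ2·sin²(Δλ/2)=0.9828309514; c=2·atan2(√a, √(1-a))=2.878775476; dist=6371·c=18340.679 ≈ 18340.7 km; running total=50952.1 km
Leg 6 bearing: y=sinΔλ·cosφ2=-0.10207808, x=cosφ1·sinφ2-sinφ1·cosφ2·cosΔλ=0.23890826; θ=atan2(y, x)=-23.1355° <0 so +360° → 336.8645° ≈ 336.9°
Leg 7: φ1=-0.4114596, φ2=0.3712437, Δφ=0.7827034, Δλ=-1.9410889 rad; a=sin²(Δφ/2)+cosφ1·cosφ2·sin²(Δλ/2)=0.7270898799; c=2·atan2(√a, √(1-a))=2.042247648; dist=6371·c=13011.160 ≈ 13011.2 km; running total=63963.3 km
Leg 7 bearing: y=sinΔλ·cosφ2=-0.86871567, x=cosφ1·sinφ2-sinφ1·cosφ2·cosΔλ=0.19762044; θ=atan2(y, x)=-77.1841° <0 so +360° → 282.8159° ≈ 282.8°

Leg 1: dist=2447.2 km, bearing=109.7°
Leg 2: dist=5965.8 km, bearing=4.6°
Leg 3: dist=7020.5 km, bearing=55.9°
Leg 4: dist=8215.3 km, bearing=321.3°
Leg 5: dist=8962.6 km, bearing=41.4°
Leg 6: dist=18340.7 km, bearing=336.9°
Leg 7: dist=13011.2 km, bearing=282.8°
Total: 63963.3 km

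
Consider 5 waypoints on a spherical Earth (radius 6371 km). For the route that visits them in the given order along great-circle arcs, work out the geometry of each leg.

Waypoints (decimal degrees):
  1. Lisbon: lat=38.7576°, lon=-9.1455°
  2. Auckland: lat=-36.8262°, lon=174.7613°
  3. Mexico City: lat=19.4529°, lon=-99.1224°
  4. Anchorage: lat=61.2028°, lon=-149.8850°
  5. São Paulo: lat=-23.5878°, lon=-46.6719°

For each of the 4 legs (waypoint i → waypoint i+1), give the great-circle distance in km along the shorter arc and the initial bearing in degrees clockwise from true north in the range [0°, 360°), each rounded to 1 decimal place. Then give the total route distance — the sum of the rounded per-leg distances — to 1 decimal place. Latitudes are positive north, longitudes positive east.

Leg 1: φ1=0.6764477, φ2=-0.6427384, Δφ=-1.3191862, Δλ=3.2097792 rad; a=sin²(Δφ/2)+cosφ1·cosφ2·sin²(Δλ/2)=0.9989906923; c=2·atan2(√a, √(1-a))=3.078042753; dist=6371·c=19610.210 ≈ 19610.2 km; running total=19610.2 km
Leg 1 bearing: y=sinΔλ·cosφ2=-0.05453812, x=cosφ1·sinφ2-sinφ1·cosφ2·cosΔλ=0.03253843; θ=atan2(y, x)=-59.1789° <0 so +360° → 300.8211° ≈ 300.8°
Leg 2: φ1=-0.6427384, φ2=0.3395172, Δφ=0.9822556, Δλ=-4.7801723 rad; a=sin²(Δφ/2)+cosφ1·cosφ2·sin²(Δλ/2)=0.5742473046; c=2·atan2(√a, √(1-a))=1.719842157; dist=6371·c=10957.114 ≈ 10957.1 km; running total=30567.3 km
Leg 2 bearing: y=sinΔλ·cosφ2=0.94075026, x=cosφ1·sinφ2-sinφ1·cosφ2·cosΔλ=0.30485785; θ=atan2(y, x)=72.0447° ≈ 72.0°
Leg 3: φ1=0.3395172, φ2=1.0681904, Δφ=0.7286732, Δλ=-0.8859745 rad; a=sin²(Δφ/2)+cosφ1·cosφ2·sin²(Δλ/2)=0.2104243562; c=2·atan2(√a, √(1-a))=0.953109105; dist=6371·c=6072.258 ≈ 6072.3 km; running total=36639.6 km
Leg 3 bearing: y=sinΔλ·cosφ2=-0.37310035, x=cosφ1·sinφ2-sinφ1·cosφ2·cosΔλ=0.72483095; θ=atan2(y, x)=-27.2367° <0 so +360° → 332.7633° ≈ 332.8°
Leg 4: φ1=1.0681904, φ2=-0.4116848, Δφ=-1.4798751, Δλ=1.8014084 rad; a=sin²(Δφ/2)+cosφ1·cosφ2·sin²(Δλ/2)=0.7257868331; c=2·atan2(√a, √(1-a))=2.039324618; dist=6371·c=12992.537 ≈ 12992.5 km; running total=49632.1 km
Leg 4 bearing: y=sinΔλ·cosφ2=0.89218652, x=cosφ1·sinφ2-sinφ1·cosφ2·cosΔλ=-0.00918861; θ=atan2(y, x)=90.5901° ≈ 90.6°

Leg 1: dist=19610.2 km, bearing=300.8°
Leg 2: dist=10957.1 km, bearing=72.0°
Leg 3: dist=6072.3 km, bearing=332.8°
Leg 4: dist=12992.5 km, bearing=90.6°
Total: 49632.1 km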